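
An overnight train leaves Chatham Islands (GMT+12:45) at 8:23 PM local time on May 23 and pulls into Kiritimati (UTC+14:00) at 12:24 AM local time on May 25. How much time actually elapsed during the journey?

26 hours 46 minutes

Departure in UTC: 8:23 PM − 12:45 = 7:38 AM on May 23.
Arrival in UTC: 12:24 AM − 14:00 = 10:24 AM on May 24.
Elapsed = 10:24 AM − 7:38 AM (+1 day) = 26 hours 46 minutes.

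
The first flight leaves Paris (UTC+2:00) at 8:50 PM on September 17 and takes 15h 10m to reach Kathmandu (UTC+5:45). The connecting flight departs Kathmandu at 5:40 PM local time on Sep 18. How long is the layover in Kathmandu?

Convert departure to UTC: 8:50 PM − 2:00 = 6:50 PM UTC on Sep 17.
Add 15 hours 10 minutes flight time → 10:00 AM UTC (Sep 18).
Kathmandu is UTC+5:45, so local arrival = 10:00 AM + 5:45 = 3:45 PM on Sep 18.
Layover = 5:40 PM − 3:45 PM = 1 hour 55 minutes.

1 hour 55 minutes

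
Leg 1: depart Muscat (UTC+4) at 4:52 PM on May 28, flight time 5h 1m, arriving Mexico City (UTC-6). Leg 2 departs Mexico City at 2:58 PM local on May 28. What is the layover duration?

Convert departure to UTC: 4:52 PM − 4:00 = 12:52 PM UTC on May 28.
Add 5 hours 1 minute flight time → 5:53 PM UTC.
Mexico City is UTC−6:00, so local arrival = 5:53 PM − 6:00 = 11:53 AM on May 28.
Layover = 2:58 PM − 11:53 AM = 3 hours 5 minutes.

3 hours 5 minutes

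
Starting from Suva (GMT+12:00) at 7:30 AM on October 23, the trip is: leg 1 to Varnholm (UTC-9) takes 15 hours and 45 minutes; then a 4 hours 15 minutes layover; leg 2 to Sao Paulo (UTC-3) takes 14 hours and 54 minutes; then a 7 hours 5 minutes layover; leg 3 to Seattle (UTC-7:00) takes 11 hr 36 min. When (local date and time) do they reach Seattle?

6:05 PM on October 24

Convert departure to UTC: 7:30 AM − 12:00 = 7:30 PM UTC on Oct 22.
Add 15 hours and 45 minutes leg 1 → 11:15 AM UTC (Oct 23).
Add 4 hours 15 minutes layover in Varnholm → 3:30 PM UTC.
Add 14 hours and 54 minutes leg 2 → 6:24 AM UTC (Oct 24).
Add 7 hours 5 minutes layover in Sao Paulo → 1:29 PM UTC.
Add 11 hours 36 minutes leg 3 → 1:05 AM UTC (Oct 25).
Seattle is UTC−7:00, so local arrival = 1:05 AM − 7:00 = 6:05 PM on Oct 24.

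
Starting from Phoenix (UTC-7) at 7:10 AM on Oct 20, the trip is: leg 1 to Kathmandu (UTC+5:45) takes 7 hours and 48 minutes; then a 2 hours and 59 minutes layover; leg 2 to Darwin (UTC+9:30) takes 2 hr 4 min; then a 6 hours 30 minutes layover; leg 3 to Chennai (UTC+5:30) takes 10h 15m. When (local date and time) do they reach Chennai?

Convert departure to UTC: 7:10 AM + 7:00 = 2:10 PM UTC on Oct 20.
Add 7 hours 48 minutes leg 1 → 9:58 PM UTC.
Add 2 hours and 59 minutes layover in Kathmandu → 12:57 AM UTC (Oct 21).
Add 2 hours 4 minutes leg 2 → 3:01 AM UTC.
Add 6 hours 30 minutes layover in Darwin → 9:31 AM UTC.
Add 10 hours and 15 minutes leg 3 → 7:46 PM UTC.
Chennai is UTC+5:30, so local arrival = 7:46 PM + 5:30 = 1:16 AM on Oct 22.

1:16 AM on Oct 22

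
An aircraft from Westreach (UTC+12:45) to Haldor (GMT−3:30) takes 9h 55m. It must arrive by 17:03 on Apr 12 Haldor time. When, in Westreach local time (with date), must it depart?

23:23 on Apr 12

Target arrival in UTC: 17:03 + 3:30 = 20:33 on Apr 12.
Subtract 9 hours 55 minutes → departure 10:38 UTC on Apr 12.
Westreach is UTC+12:45: 10:38 + 12:45 = 23:23 on Apr 12.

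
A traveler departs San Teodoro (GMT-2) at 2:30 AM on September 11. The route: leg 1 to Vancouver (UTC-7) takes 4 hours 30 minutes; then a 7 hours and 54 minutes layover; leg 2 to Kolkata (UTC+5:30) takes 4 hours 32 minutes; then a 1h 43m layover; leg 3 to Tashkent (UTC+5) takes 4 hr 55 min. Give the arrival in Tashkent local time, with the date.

Convert departure to UTC: 2:30 AM + 2:00 = 4:30 AM UTC on Sep 11.
Add 4 hours 30 minutes leg 1 → 9:00 AM UTC.
Add 7 hours 54 minutes layover in Vancouver → 4:54 PM UTC.
Add 4 hours 32 minutes leg 2 → 9:26 PM UTC.
Add 1 hour 43 minutes layover in Kolkata → 11:09 PM UTC.
Add 4 hours and 55 minutes leg 3 → 4:04 AM UTC (Sep 12).
Tashkent is UTC+5:00, so local arrival = 4:04 AM + 5:00 = 9:04 AM on Sep 12.

9:04 AM on September 12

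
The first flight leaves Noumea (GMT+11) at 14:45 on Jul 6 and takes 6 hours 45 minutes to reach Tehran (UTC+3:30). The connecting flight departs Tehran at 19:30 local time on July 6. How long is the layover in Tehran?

Convert departure to UTC: 14:45 − 11:00 = 03:45 UTC on Jul 6.
Add 6 hours and 45 minutes flight time → 10:30 UTC.
Tehran is UTC+3:30, so local arrival = 10:30 + 3:30 = 14:00 on Jul 6.
Layover = 19:30 − 14:00 = 5 hours 30 minutes.

5 hours 30 minutes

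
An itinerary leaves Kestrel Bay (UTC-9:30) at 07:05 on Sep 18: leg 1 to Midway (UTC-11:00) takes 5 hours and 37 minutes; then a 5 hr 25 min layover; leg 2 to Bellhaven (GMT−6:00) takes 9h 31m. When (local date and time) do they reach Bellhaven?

07:08 on September 19

Convert departure to UTC: 07:05 + 9:30 = 16:35 UTC on Sep 18.
Add 5 hours 37 minutes leg 1 → 22:12 UTC.
Add 5 hours and 25 minutes layover in Midway → 03:37 UTC (Sep 19).
Add 9 hours and 31 minutes leg 2 → 13:08 UTC.
Bellhaven is UTC−6:00, so local arrival = 13:08 − 6:00 = 07:08 on Sep 19.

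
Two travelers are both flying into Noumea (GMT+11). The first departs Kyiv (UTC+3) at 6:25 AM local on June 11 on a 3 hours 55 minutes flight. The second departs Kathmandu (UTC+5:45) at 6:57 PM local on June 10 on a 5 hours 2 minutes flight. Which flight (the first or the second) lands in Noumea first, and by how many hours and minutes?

the second, by 13 hours 6 minutes

Flight 1 in UTC: 6:25 AM − 3:00 = 3:25 AM on Jun 11.
+3 hours 55 minutes → arrive 7:20 AM UTC on Jun 11.
Flight 2 in UTC: 6:57 PM − 5:45 = 1:12 PM on Jun 10.
+5 hours and 2 minutes → arrive 6:14 PM UTC on Jun 10.
Flight 2 lands earlier by 13 hours 6 minutes.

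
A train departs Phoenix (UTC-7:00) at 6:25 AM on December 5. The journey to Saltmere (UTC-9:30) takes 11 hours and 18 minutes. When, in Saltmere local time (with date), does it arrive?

Saltmere is 2:30 behind Phoenix.
After 11 hours and 18 minutes it is 5:43 PM in Phoenix.
Shift by the zone difference: 5:43 PM − 2:30 = 3:13 PM on Dec 5 in Saltmere.

3:13 PM on December 5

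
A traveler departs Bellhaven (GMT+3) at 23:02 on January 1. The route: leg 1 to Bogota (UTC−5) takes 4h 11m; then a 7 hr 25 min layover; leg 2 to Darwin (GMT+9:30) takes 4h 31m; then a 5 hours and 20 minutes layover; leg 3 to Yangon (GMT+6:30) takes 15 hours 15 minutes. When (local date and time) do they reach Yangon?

15:14 on January 3

Convert departure to UTC: 23:02 − 3:00 = 20:02 UTC on Jan 1.
Add 4 hours 11 minutes leg 1 → 00:13 UTC (Jan 2).
Add 7 hours and 25 minutes layover in Bogota → 07:38 UTC.
Add 4 hours and 31 minutes leg 2 → 12:09 UTC.
Add 5 hours and 20 minutes layover in Darwin → 17:29 UTC.
Add 15 hours and 15 minutes leg 3 → 08:44 UTC (Jan 3).
Yangon is UTC+6:30, so local arrival = 08:44 + 6:30 = 15:14 on Jan 3.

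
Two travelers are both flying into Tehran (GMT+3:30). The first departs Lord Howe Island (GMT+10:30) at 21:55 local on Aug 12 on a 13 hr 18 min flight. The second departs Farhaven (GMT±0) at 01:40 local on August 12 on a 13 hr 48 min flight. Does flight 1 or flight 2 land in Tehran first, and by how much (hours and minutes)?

the second, by 9 hours 15 minutes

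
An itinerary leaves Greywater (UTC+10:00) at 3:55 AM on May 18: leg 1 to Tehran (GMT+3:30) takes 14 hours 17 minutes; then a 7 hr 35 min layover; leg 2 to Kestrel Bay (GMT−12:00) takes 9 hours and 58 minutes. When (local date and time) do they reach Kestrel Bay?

1:45 PM on May 18

Convert departure to UTC: 3:55 AM − 10:00 = 5:55 PM UTC on May 17.
Add 14 hours and 17 minutes leg 1 → 8:12 AM UTC (May 18).
Add 7 hours and 35 minutes layover in Tehran → 3:47 PM UTC.
Add 9 hours and 58 minutes leg 2 → 1:45 AM UTC (May 19).
Kestrel Bay is UTC−12:00, so local arrival = 1:45 AM − 12:00 = 1:45 PM on May 18.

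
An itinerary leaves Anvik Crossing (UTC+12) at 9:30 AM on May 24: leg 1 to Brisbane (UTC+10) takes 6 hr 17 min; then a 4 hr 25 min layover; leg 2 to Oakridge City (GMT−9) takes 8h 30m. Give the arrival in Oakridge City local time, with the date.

Convert departure to UTC: 9:30 AM − 12:00 = 9:30 PM UTC on May 23.
Add 6 hours and 17 minutes leg 1 → 3:47 AM UTC (May 24).
Add 4 hours and 25 minutes layover in Brisbane → 8:12 AM UTC.
Add 8 hours 30 minutes leg 2 → 4:42 PM UTC.
Oakridge City is UTC−9:00, so local arrival = 4:42 PM − 9:00 = 7:42 AM on May 24.

7:42 AM on May 24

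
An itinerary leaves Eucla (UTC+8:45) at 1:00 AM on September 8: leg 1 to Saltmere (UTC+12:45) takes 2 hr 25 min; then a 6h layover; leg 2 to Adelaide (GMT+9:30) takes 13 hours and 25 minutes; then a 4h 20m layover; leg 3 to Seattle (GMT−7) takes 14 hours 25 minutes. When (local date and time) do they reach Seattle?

Convert departure to UTC: 1:00 AM − 8:45 = 4:15 PM UTC on Sep 7.
Add 2 hours 25 minutes leg 1 → 6:40 PM UTC.
Add 6 hours layover in Saltmere → 12:40 AM UTC (Sep 8).
Add 13 hours and 25 minutes leg 2 → 2:05 PM UTC.
Add 4 hours 20 minutes layover in Adelaide → 6:25 PM UTC.
Add 14 hours 25 minutes leg 3 → 8:50 AM UTC (Sep 9).
Seattle is UTC−7:00, so local arrival = 8:50 AM − 7:00 = 1:50 AM on Sep 9.

1:50 AM on Sep 9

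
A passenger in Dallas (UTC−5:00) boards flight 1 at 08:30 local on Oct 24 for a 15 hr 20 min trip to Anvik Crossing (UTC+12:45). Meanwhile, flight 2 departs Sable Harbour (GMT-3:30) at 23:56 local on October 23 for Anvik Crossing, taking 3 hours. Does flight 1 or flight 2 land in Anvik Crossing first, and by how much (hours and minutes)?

Flight 1 in UTC: 08:30 + 5:00 = 13:30 on Oct 24.
+15 hours and 20 minutes → arrive 04:50 UTC on Oct 25.
Flight 2 in UTC: 23:56 + 3:30 = 03:26 on Oct 24.
+3 hours → arrive 06:26 UTC on Oct 24.
Flight 2 lands earlier by 22 hours 24 minutes.

the second, by 22 hours 24 minutes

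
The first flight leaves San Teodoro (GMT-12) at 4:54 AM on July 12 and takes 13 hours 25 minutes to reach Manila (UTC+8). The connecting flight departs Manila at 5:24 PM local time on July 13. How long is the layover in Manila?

3 hours 5 minutes

Convert departure to UTC: 4:54 AM + 12:00 = 4:54 PM UTC on Jul 12.
Add 13 hours and 25 minutes flight time → 6:19 AM UTC (Jul 13).
Manila is UTC+8:00, so local arrival = 6:19 AM + 8:00 = 2:19 PM on Jul 13.
Layover = 5:24 PM − 2:19 PM = 3 hours 5 minutes.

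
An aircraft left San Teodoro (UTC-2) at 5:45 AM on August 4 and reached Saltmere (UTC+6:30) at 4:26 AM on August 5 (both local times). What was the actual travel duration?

Departure in UTC: 5:45 AM + 2:00 = 7:45 AM on Aug 4.
Arrival in UTC: 4:26 AM − 6:30 = 9:56 PM on Aug 4.
Elapsed = 9:56 PM − 7:45 AM = 14 hours 11 minutes.

14 hours 11 minutes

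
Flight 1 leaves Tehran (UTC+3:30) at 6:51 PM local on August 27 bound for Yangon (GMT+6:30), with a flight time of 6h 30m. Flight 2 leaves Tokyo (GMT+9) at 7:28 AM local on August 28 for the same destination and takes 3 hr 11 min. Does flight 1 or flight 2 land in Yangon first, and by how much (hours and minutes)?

the first, by 3 hours 48 minutes

Flight 1 in UTC: 6:51 PM − 3:30 = 3:21 PM on Aug 27.
+6 hours and 30 minutes → arrive 9:51 PM UTC on Aug 27.
Flight 2 in UTC: 7:28 AM − 9:00 = 10:28 PM on Aug 27.
+3 hours and 11 minutes → arrive 1:39 AM UTC on Aug 28.
Flight 1 lands earlier by 3 hours 48 minutes.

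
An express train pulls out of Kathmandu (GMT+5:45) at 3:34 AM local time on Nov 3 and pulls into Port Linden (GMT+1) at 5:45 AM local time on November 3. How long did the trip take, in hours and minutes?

Port Linden is 4:45 behind Kathmandu.
Clock-face elapsed time (ignoring zones) is 2 hours 11 minutes.
Actual elapsed = 2 hours 11 minutes + 4:45 = 6 hours 56 minutes.

6 hours 56 minutes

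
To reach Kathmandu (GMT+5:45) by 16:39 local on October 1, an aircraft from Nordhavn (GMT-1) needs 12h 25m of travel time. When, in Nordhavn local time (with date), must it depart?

Target arrival in UTC: 16:39 − 5:45 = 10:54 on Oct 1.
Subtract 12 hours 25 minutes → departure 22:29 UTC on Sep 30.
Nordhavn is UTC−1:00: 22:29 − 1:00 = 21:29 on Sep 30.

21:29 on Sep 30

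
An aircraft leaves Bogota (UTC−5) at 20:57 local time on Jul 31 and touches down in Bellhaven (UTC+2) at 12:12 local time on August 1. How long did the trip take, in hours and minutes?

Departure in UTC: 20:57 + 5:00 = 01:57 on Aug 1.
Arrival in UTC: 12:12 − 2:00 = 10:12 on Aug 1.
Elapsed = 10:12 − 01:57 = 8 hours 15 minutes.

8 hours 15 minutes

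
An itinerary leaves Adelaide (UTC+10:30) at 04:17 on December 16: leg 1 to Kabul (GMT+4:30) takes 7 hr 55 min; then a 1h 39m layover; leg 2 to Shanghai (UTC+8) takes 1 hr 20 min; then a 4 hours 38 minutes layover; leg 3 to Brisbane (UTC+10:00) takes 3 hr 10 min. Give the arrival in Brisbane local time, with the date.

Convert departure to UTC: 04:17 − 10:30 = 17:47 UTC on Dec 15.
Add 7 hours and 55 minutes leg 1 → 01:42 UTC (Dec 16).
Add 1 hour 39 minutes layover in Kabul → 03:21 UTC.
Add 1 hour and 20 minutes leg 2 → 04:41 UTC.
Add 4 hours and 38 minutes layover in Shanghai → 09:19 UTC.
Add 3 hours 10 minutes leg 3 → 12:29 UTC.
Brisbane is UTC+10:00, so local arrival = 12:29 + 10:00 = 22:29 on Dec 16.

22:29 on December 16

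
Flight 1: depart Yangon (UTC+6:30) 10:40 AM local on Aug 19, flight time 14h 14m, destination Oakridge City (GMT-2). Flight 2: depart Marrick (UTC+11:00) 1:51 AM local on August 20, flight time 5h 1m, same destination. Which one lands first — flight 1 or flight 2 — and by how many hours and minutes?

the first, by 1 hour 28 minutes

Flight 1 in UTC: 10:40 AM − 6:30 = 4:10 AM on Aug 19.
+14 hours 14 minutes → arrive 6:24 PM UTC on Aug 19.
Flight 2 in UTC: 1:51 AM − 11:00 = 2:51 PM on Aug 19.
+5 hours 1 minute → arrive 7:52 PM UTC on Aug 19.
Flight 1 lands earlier by 1 hour 28 minutes.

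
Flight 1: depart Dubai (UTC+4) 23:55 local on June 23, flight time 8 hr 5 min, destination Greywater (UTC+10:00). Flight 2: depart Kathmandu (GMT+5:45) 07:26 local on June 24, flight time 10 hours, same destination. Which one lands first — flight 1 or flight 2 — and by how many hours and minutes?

the first, by 7 hours 41 minutes

Flight 1 in UTC: 23:55 − 4:00 = 19:55 on Jun 23.
+8 hours and 5 minutes → arrive 04:00 UTC on Jun 24.
Flight 2 in UTC: 07:26 − 5:45 = 01:41 on Jun 24.
+10 hours → arrive 11:41 UTC on Jun 24.
Flight 1 lands earlier by 7 hours 41 minutes.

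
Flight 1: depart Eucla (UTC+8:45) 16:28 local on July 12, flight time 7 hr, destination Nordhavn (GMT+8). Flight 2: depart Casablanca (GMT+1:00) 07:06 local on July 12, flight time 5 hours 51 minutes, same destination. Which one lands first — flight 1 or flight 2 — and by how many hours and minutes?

the second, by 2 hours 46 minutes

Flight 1 in UTC: 16:28 − 8:45 = 07:43 on Jul 12.
+7 hours → arrive 14:43 UTC on Jul 12.
Flight 2 in UTC: 07:06 − 1:00 = 06:06 on Jul 12.
+5 hours and 51 minutes → arrive 11:57 UTC on Jul 12.
Flight 2 lands earlier by 2 hours 46 minutes.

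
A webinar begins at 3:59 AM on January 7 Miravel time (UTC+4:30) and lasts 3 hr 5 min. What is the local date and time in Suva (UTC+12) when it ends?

2:34 PM on January 7

Convert start to UTC: 3:59 AM − 4:30 = 11:29 PM UTC on Jan 6.
Add 3 hours 5 minutes duration → 2:34 AM UTC (Jan 7).
Suva is UTC+12:00, so local end time = 2:34 AM + 12:00 = 2:34 PM on Jan 7.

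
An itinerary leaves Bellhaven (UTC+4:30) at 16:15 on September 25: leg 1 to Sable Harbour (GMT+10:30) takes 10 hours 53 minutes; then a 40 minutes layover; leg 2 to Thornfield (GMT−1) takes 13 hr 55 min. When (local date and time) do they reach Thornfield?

Convert departure to UTC: 16:15 − 4:30 = 11:45 UTC on Sep 25.
Add 10 hours 53 minutes leg 1 → 22:38 UTC.
Add 40 minutes layover in Sable Harbour → 23:18 UTC.
Add 13 hours and 55 minutes leg 2 → 13:13 UTC (Sep 26).
Thornfield is UTC−1:00, so local arrival = 13:13 − 1:00 = 12:13 on Sep 26.

12:13 on Sep 26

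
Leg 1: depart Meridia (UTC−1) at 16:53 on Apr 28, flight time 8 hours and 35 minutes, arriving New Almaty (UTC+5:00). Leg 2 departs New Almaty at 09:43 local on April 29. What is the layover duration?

Convert departure to UTC: 16:53 + 1:00 = 17:53 UTC on Apr 28.
Add 8 hours and 35 minutes flight time → 02:28 UTC (Apr 29).
New Almaty is UTC+5:00, so local arrival = 02:28 + 5:00 = 07:28 on Apr 29.
Layover = 09:43 − 07:28 = 2 hours 15 minutes.

2 hours 15 minutes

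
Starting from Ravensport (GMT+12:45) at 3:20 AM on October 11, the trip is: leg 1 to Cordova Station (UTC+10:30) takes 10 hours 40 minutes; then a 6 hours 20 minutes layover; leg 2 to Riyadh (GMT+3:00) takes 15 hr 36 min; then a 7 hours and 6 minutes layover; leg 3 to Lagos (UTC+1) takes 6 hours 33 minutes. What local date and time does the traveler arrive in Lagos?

Convert departure to UTC: 3:20 AM − 12:45 = 2:35 PM UTC on Oct 10.
Add 10 hours 40 minutes leg 1 → 1:15 AM UTC (Oct 11).
Add 6 hours and 20 minutes layover in Cordova Station → 7:35 AM UTC.
Add 15 hours 36 minutes leg 2 → 11:11 PM UTC.
Add 7 hours 6 minutes layover in Riyadh → 6:17 AM UTC (Oct 12).
Add 6 hours and 33 minutes leg 3 → 12:50 PM UTC.
Lagos is UTC+1:00, so local arrival = 12:50 PM + 1:00 = 1:50 PM on Oct 12.

1:50 PM on Oct 12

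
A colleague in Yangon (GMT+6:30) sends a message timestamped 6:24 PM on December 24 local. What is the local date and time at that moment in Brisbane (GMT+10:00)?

9:54 PM on Dec 24

In UTC: 6:24 PM − 6:30 = 11:54 AM on Dec 24.
Brisbane is UTC+10:00: 11:54 AM + 10:00 = 9:54 PM on Dec 24.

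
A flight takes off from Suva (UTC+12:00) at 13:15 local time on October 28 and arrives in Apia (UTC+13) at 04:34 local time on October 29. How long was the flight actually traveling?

Departure in UTC: 13:15 − 12:00 = 01:15 on Oct 28.
Arrival in UTC: 04:34 − 13:00 = 15:34 on Oct 28.
Elapsed = 15:34 − 01:15 = 14 hours 19 minutes.

14 hours 19 minutes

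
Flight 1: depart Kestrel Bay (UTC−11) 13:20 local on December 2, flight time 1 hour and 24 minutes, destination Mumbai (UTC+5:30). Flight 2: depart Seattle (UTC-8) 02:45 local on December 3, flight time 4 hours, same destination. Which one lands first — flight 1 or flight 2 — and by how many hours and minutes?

the first, by 13 hours 1 minute

Flight 1 in UTC: 13:20 + 11:00 = 00:20 on Dec 3.
+1 hour and 24 minutes → arrive 01:44 UTC on Dec 3.
Flight 2 in UTC: 02:45 + 8:00 = 10:45 on Dec 3.
+4 hours → arrive 14:45 UTC on Dec 3.
Flight 1 lands earlier by 13 hours 1 minute.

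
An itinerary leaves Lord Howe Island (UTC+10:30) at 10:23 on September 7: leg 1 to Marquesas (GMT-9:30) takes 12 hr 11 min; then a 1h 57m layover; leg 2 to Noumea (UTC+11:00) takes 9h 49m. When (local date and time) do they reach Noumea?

10:50 on September 8

Convert departure to UTC: 10:23 − 10:30 = 23:53 UTC on Sep 6.
Add 12 hours and 11 minutes leg 1 → 12:04 UTC (Sep 7).
Add 1 hour 57 minutes layover in Marquesas → 14:01 UTC.
Add 9 hours and 49 minutes leg 2 → 23:50 UTC.
Noumea is UTC+11:00, so local arrival = 23:50 + 11:00 = 10:50 on Sep 8.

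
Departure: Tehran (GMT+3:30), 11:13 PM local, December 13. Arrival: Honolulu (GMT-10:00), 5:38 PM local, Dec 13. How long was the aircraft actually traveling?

7 hours 55 minutes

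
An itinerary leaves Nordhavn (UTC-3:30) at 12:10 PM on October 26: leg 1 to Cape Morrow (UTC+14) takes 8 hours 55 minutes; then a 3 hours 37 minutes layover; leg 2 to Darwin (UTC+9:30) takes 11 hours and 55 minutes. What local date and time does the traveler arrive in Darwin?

1:37 AM on October 28

Convert departure to UTC: 12:10 PM + 3:30 = 3:40 PM UTC on Oct 26.
Add 8 hours 55 minutes leg 1 → 12:35 AM UTC (Oct 27).
Add 3 hours and 37 minutes layover in Cape Morrow → 4:12 AM UTC.
Add 11 hours 55 minutes leg 2 → 4:07 PM UTC.
Darwin is UTC+9:30, so local arrival = 4:07 PM + 9:30 = 1:37 AM on Oct 28.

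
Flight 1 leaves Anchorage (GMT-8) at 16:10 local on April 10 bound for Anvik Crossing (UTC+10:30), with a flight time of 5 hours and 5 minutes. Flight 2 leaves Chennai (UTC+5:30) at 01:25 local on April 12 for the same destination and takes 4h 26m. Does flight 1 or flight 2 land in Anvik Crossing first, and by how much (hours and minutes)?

the first, by 19 hours 6 minutes

Flight 1 in UTC: 16:10 + 8:00 = 00:10 on Apr 11.
+5 hours 5 minutes → arrive 05:15 UTC on Apr 11.
Flight 2 in UTC: 01:25 − 5:30 = 19:55 on Apr 11.
+4 hours 26 minutes → arrive 00:21 UTC on Apr 12.
Flight 1 lands earlier by 19 hours 6 minutes.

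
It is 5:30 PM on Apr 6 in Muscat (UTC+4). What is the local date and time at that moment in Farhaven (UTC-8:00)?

In UTC: 5:30 PM − 4:00 = 1:30 PM on Apr 6.
Farhaven is UTC−8:00: 1:30 PM − 8:00 = 5:30 AM on Apr 6.

5:30 AM on April 6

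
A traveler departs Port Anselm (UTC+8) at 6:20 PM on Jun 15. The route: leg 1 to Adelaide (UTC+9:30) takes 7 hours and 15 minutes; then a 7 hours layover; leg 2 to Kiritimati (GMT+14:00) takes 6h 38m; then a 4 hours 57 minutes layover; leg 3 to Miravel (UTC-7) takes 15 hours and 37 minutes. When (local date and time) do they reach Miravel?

8:47 PM on June 16

Convert departure to UTC: 6:20 PM − 8:00 = 10:20 AM UTC on Jun 15.
Add 7 hours and 15 minutes leg 1 → 5:35 PM UTC.
Add 7 hours layover in Adelaide → 12:35 AM UTC (Jun 16).
Add 6 hours 38 minutes leg 2 → 7:13 AM UTC.
Add 4 hours and 57 minutes layover in Kiritimati → 12:10 PM UTC.
Add 15 hours and 37 minutes leg 3 → 3:47 AM UTC (Jun 17).
Miravel is UTC−7:00, so local arrival = 3:47 AM − 7:00 = 8:47 PM on Jun 16.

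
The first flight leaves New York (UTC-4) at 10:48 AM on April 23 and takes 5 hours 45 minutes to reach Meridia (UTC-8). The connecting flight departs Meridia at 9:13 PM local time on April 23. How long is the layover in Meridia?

Convert departure to UTC: 10:48 AM + 4:00 = 2:48 PM UTC on Apr 23.
Add 5 hours and 45 minutes flight time → 8:33 PM UTC.
Meridia is UTC−8:00, so local arrival = 8:33 PM − 8:00 = 12:33 PM on Apr 23.
Layover = 9:13 PM − 12:33 PM = 8 hours 40 minutes.

8 hours 40 minutes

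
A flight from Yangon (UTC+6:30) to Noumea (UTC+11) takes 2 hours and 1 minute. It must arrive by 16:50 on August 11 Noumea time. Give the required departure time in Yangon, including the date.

10:19 on Aug 11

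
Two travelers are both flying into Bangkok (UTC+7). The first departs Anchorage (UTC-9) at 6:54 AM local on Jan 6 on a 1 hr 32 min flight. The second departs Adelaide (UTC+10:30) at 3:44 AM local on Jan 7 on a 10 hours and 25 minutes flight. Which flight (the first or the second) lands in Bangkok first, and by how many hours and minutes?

the first, by 10 hours 13 minutes

Flight 1 in UTC: 6:54 AM + 9:00 = 3:54 PM on Jan 6.
+1 hour and 32 minutes → arrive 5:26 PM UTC on Jan 6.
Flight 2 in UTC: 3:44 AM − 10:30 = 5:14 PM on Jan 6.
+10 hours and 25 minutes → arrive 3:39 AM UTC on Jan 7.
Flight 1 lands earlier by 10 hours 13 minutes.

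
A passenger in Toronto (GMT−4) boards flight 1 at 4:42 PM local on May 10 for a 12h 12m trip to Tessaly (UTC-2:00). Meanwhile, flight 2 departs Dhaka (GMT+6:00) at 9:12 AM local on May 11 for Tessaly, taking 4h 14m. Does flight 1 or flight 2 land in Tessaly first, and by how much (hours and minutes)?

Flight 1 in UTC: 4:42 PM + 4:00 = 8:42 PM on May 10.
+12 hours 12 minutes → arrive 8:54 AM UTC on May 11.
Flight 2 in UTC: 9:12 AM − 6:00 = 3:12 AM on May 11.
+4 hours 14 minutes → arrive 7:26 AM UTC on May 11.
Flight 2 lands earlier by 1 hour 28 minutes.

the second, by 1 hour 28 minutes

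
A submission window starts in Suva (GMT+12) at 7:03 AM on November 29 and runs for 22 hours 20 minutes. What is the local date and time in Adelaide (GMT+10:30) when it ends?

Convert start to UTC: 7:03 AM − 12:00 = 7:03 PM UTC on Nov 28.
Add 22 hours 20 minutes duration → 5:23 PM UTC (Nov 29).
Adelaide is UTC+10:30, so local end time = 5:23 PM + 10:30 = 3:53 AM on Nov 30.

3:53 AM on Nov 30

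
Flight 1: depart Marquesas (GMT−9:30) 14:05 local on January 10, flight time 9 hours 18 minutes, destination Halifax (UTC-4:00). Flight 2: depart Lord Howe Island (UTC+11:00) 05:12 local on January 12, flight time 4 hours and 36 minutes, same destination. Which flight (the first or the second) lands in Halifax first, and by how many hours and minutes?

the first, by 13 hours 55 minutes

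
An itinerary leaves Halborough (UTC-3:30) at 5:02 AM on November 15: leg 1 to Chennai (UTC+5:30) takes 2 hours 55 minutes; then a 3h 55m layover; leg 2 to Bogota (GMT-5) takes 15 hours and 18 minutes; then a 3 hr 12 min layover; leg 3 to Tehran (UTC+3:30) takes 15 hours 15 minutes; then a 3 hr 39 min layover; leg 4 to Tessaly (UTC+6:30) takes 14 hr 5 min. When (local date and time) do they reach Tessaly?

Convert departure to UTC: 5:02 AM + 3:30 = 8:32 AM UTC on Nov 15.
Add 2 hours 55 minutes leg 1 → 11:27 AM UTC.
Add 3 hours and 55 minutes layover in Chennai → 3:22 PM UTC.
Add 15 hours 18 minutes leg 2 → 6:40 AM UTC (Nov 16).
Add 3 hours 12 minutes layover in Bogota → 9:52 AM UTC.
Add 15 hours 15 minutes leg 3 → 1:07 AM UTC (Nov 17).
Add 3 hours 39 minutes layover in Tehran → 4:46 AM UTC.
Add 14 hours 5 minutes leg 4 → 6:51 PM UTC.
Tessaly is UTC+6:30, so local arrival = 6:51 PM + 6:30 = 1:21 AM on Nov 18.

1:21 AM on November 18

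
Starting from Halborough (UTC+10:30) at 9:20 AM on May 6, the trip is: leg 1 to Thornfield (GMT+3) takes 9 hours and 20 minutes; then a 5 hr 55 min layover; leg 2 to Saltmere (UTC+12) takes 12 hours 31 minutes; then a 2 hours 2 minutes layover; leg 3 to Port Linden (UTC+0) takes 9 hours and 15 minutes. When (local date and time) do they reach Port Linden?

1:53 PM on May 7

Convert departure to UTC: 9:20 AM − 10:30 = 10:50 PM UTC on May 5.
Add 9 hours 20 minutes leg 1 → 8:10 AM UTC (May 6).
Add 5 hours 55 minutes layover in Thornfield → 2:05 PM UTC.
Add 12 hours 31 minutes leg 2 → 2:36 AM UTC (May 7).
Add 2 hours 2 minutes layover in Saltmere → 4:38 AM UTC.
Add 9 hours and 15 minutes leg 3 → 1:53 PM UTC.
Port Linden is UTC+0, so local arrival is the same: 1:53 PM on May 7.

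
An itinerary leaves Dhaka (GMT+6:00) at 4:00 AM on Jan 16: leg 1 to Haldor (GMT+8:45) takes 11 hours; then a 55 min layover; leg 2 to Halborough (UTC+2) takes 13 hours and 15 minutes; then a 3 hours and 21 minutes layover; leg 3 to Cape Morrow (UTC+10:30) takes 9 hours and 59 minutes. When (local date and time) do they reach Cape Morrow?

11:00 PM on Jan 17

Convert departure to UTC: 4:00 AM − 6:00 = 10:00 PM UTC on Jan 15.
Add 11 hours leg 1 → 9:00 AM UTC (Jan 16).
Add 55 minutes layover in Haldor → 9:55 AM UTC.
Add 13 hours 15 minutes leg 2 → 11:10 PM UTC.
Add 3 hours 21 minutes layover in Halborough → 2:31 AM UTC (Jan 17).
Add 9 hours and 59 minutes leg 3 → 12:30 PM UTC.
Cape Morrow is UTC+10:30, so local arrival = 12:30 PM + 10:30 = 11:00 PM on Jan 17.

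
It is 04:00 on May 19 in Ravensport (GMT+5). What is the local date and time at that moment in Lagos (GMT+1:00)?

In UTC: 04:00 − 5:00 = 23:00 on May 18.
Lagos is UTC+1:00: 23:00 + 1:00 = 00:00 on May 19.

00:00 on May 19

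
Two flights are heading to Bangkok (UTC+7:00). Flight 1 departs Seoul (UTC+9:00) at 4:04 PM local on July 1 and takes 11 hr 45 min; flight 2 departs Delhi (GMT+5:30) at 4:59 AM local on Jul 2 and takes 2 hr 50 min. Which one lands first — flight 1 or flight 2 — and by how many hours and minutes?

Flight 1 in UTC: 4:04 PM − 9:00 = 7:04 AM on Jul 1.
+11 hours and 45 minutes → arrive 6:49 PM UTC on Jul 1.
Flight 2 in UTC: 4:59 AM − 5:30 = 11:29 PM on Jul 1.
+2 hours 50 minutes → arrive 2:19 AM UTC on Jul 2.
Flight 1 lands earlier by 7 hours 30 minutes.

the first, by 7 hours 30 minutes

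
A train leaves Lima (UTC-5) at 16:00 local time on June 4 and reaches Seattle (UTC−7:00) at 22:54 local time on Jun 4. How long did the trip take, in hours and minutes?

8 hours 54 minutes

Departure in UTC: 16:00 + 5:00 = 21:00 on Jun 4.
Arrival in UTC: 22:54 + 7:00 = 05:54 on Jun 5.
Elapsed = 05:54 − 21:00 (+1 day) = 8 hours 54 minutes.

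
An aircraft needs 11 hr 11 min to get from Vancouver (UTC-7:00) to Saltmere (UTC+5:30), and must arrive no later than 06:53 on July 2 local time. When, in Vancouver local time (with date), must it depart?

07:12 on Jul 1

Target arrival in UTC: 06:53 − 5:30 = 01:23 on Jul 2.
Subtract 11 hours 11 minutes → departure 14:12 UTC on Jul 1.
Vancouver is UTC−7:00: 14:12 − 7:00 = 07:12 on Jul 1.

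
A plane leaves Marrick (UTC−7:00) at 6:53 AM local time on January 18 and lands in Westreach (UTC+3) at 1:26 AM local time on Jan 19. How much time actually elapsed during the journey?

8 hours 33 minutes

Departure in UTC: 6:53 AM + 7:00 = 1:53 PM on Jan 18.
Arrival in UTC: 1:26 AM − 3:00 = 10:26 PM on Jan 18.
Elapsed = 10:26 PM − 1:53 PM = 8 hours 33 minutes.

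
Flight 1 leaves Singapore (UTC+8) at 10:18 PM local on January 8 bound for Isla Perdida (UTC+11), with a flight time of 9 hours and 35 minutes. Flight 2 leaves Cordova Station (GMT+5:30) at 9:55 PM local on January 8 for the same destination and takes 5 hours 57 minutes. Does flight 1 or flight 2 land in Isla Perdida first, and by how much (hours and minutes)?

the second, by 1 hour 31 minutes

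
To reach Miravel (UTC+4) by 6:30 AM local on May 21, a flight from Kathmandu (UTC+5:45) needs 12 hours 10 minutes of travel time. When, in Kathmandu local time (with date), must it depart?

8:05 PM on May 20

Target arrival in UTC: 6:30 AM − 4:00 = 2:30 AM on May 21.
Subtract 12 hours and 10 minutes → departure 2:20 PM UTC on May 20.
Kathmandu is UTC+5:45: 2:20 PM + 5:45 = 8:05 PM on May 20.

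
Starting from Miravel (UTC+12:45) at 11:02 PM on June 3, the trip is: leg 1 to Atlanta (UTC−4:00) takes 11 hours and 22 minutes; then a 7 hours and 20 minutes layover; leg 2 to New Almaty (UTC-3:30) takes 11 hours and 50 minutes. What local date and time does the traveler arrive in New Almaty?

Convert departure to UTC: 11:02 PM − 12:45 = 10:17 AM UTC on Jun 3.
Add 11 hours 22 minutes leg 1 → 9:39 PM UTC.
Add 7 hours 20 minutes layover in Atlanta → 4:59 AM UTC (Jun 4).
Add 11 hours and 50 minutes leg 2 → 4:49 PM UTC.
New Almaty is UTC−3:30, so local arrival = 4:49 PM − 3:30 = 1:19 PM on Jun 4.

1:19 PM on June 4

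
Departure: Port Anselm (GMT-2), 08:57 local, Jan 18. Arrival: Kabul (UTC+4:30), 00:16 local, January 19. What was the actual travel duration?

Departure in UTC: 08:57 + 2:00 = 10:57 on Jan 18.
Arrival in UTC: 00:16 − 4:30 = 19:46 on Jan 18.
Elapsed = 19:46 − 10:57 = 8 hours 49 minutes.

8 hours 49 minutes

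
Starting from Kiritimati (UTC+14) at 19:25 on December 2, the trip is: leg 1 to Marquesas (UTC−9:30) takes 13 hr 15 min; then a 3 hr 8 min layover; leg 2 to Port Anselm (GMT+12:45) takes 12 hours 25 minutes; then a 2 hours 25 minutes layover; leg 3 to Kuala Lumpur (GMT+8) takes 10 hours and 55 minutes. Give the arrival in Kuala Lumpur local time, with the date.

Convert departure to UTC: 19:25 − 14:00 = 05:25 UTC on Dec 2.
Add 13 hours and 15 minutes leg 1 → 18:40 UTC.
Add 3 hours 8 minutes layover in Marquesas → 21:48 UTC.
Add 12 hours and 25 minutes leg 2 → 10:13 UTC (Dec 3).
Add 2 hours 25 minutes layover in Port Anselm → 12:38 UTC.
Add 10 hours and 55 minutes leg 3 → 23:33 UTC.
Kuala Lumpur is UTC+8:00, so local arrival = 23:33 + 8:00 = 07:33 on Dec 4.

07:33 on December 4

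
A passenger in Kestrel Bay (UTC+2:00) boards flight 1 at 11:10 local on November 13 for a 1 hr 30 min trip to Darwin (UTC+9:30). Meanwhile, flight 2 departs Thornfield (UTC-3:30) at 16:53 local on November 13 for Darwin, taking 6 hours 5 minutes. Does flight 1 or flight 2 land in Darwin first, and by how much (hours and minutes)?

Flight 1 in UTC: 11:10 − 2:00 = 09:10 on Nov 13.
+1 hour 30 minutes → arrive 10:40 UTC on Nov 13.
Flight 2 in UTC: 16:53 + 3:30 = 20:23 on Nov 13.
+6 hours and 5 minutes → arrive 02:28 UTC on Nov 14.
Flight 1 lands earlier by 15 hours 48 minutes.

the first, by 15 hours 48 minutes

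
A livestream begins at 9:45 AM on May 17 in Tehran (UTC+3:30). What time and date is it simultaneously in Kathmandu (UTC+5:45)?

12:00 PM on May 17

In UTC: 9:45 AM − 3:30 = 6:15 AM on May 17.
Kathmandu is UTC+5:45: 6:15 AM + 5:45 = 12:00 PM on May 17.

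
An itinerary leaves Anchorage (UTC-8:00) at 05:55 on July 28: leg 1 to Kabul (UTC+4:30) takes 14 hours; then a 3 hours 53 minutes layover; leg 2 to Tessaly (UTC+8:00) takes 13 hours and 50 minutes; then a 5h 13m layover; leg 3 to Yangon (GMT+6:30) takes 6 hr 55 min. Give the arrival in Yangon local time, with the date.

16:16 on July 30

Convert departure to UTC: 05:55 + 8:00 = 13:55 UTC on Jul 28.
Add 14 hours leg 1 → 03:55 UTC (Jul 29).
Add 3 hours and 53 minutes layover in Kabul → 07:48 UTC.
Add 13 hours and 50 minutes leg 2 → 21:38 UTC.
Add 5 hours 13 minutes layover in Tessaly → 02:51 UTC (Jul 30).
Add 6 hours and 55 minutes leg 3 → 09:46 UTC.
Yangon is UTC+6:30, so local arrival = 09:46 + 6:30 = 16:16 on Jul 30.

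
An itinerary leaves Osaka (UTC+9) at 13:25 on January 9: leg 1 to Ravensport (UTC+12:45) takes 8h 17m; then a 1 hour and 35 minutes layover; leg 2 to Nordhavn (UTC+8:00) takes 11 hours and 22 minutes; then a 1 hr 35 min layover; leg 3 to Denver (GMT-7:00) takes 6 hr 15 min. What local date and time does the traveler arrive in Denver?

02:29 on January 10

Convert departure to UTC: 13:25 − 9:00 = 04:25 UTC on Jan 9.
Add 8 hours 17 minutes leg 1 → 12:42 UTC.
Add 1 hour and 35 minutes layover in Ravensport → 14:17 UTC.
Add 11 hours and 22 minutes leg 2 → 01:39 UTC (Jan 10).
Add 1 hour 35 minutes layover in Nordhavn → 03:14 UTC.
Add 6 hours 15 minutes leg 3 → 09:29 UTC.
Denver is UTC−7:00, so local arrival = 09:29 − 7:00 = 02:29 on Jan 10.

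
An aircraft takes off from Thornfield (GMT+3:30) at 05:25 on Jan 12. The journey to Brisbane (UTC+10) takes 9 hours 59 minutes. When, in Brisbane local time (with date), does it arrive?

21:54 on Jan 12

Convert departure to UTC: 05:25 − 3:30 = 01:55 UTC on Jan 12.
Add 9 hours 59 minutes travel time → 11:54 UTC.
Brisbane is UTC+10:00, so local arrival = 11:54 + 10:00 = 21:54 on Jan 12.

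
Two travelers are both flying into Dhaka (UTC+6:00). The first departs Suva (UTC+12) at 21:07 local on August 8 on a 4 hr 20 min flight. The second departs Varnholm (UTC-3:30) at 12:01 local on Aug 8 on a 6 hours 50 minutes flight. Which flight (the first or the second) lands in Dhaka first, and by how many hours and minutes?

Flight 1 in UTC: 21:07 − 12:00 = 09:07 on Aug 8.
+4 hours 20 minutes → arrive 13:27 UTC on Aug 8.
Flight 2 in UTC: 12:01 + 3:30 = 15:31 on Aug 8.
+6 hours 50 minutes → arrive 22:21 UTC on Aug 8.
Flight 1 lands earlier by 8 hours 54 minutes.

the first, by 8 hours 54 minutes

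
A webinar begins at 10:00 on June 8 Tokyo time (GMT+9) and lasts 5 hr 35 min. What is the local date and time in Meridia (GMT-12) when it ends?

18:35 on Jun 7

Meridia is 21:00 behind Tokyo.
After 5 hours 35 minutes it is 15:35 in Tokyo.
Shift by the zone difference: 15:35 − 21:00 = 18:35 on Jun 7 in Meridia.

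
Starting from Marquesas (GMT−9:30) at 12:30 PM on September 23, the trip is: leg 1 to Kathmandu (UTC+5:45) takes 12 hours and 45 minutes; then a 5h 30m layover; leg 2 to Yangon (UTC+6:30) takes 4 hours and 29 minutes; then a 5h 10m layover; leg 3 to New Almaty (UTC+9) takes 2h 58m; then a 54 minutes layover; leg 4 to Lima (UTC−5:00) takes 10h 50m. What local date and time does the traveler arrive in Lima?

11:36 AM on September 25

Convert departure to UTC: 12:30 PM + 9:30 = 10:00 PM UTC on Sep 23.
Add 12 hours and 45 minutes leg 1 → 10:45 AM UTC (Sep 24).
Add 5 hours and 30 minutes layover in Kathmandu → 4:15 PM UTC.
Add 4 hours and 29 minutes leg 2 → 8:44 PM UTC.
Add 5 hours and 10 minutes layover in Yangon → 1:54 AM UTC (Sep 25).
Add 2 hours and 58 minutes leg 3 → 4:52 AM UTC.
Add 54 minutes layover in New Almaty → 5:46 AM UTC.
Add 10 hours 50 minutes leg 4 → 4:36 PM UTC.
Lima is UTC−5:00, so local arrival = 4:36 PM − 5:00 = 11:36 AM on Sep 25.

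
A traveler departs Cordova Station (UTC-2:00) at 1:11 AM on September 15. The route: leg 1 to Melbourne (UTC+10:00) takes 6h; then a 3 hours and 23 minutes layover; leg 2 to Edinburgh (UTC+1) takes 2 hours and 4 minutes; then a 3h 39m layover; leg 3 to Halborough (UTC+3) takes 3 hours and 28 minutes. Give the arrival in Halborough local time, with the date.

Convert departure to UTC: 1:11 AM + 2:00 = 3:11 AM UTC on Sep 15.
Add 6 hours leg 1 → 9:11 AM UTC.
Add 3 hours and 23 minutes layover in Melbourne → 12:34 PM UTC.
Add 2 hours and 4 minutes leg 2 → 2:38 PM UTC.
Add 3 hours and 39 minutes layover in Edinburgh → 6:17 PM UTC.
Add 3 hours and 28 minutes leg 3 → 9:45 PM UTC.
Halborough is UTC+3:00, so local arrival = 9:45 PM + 3:00 = 12:45 AM on Sep 16.

12:45 AM on Sep 16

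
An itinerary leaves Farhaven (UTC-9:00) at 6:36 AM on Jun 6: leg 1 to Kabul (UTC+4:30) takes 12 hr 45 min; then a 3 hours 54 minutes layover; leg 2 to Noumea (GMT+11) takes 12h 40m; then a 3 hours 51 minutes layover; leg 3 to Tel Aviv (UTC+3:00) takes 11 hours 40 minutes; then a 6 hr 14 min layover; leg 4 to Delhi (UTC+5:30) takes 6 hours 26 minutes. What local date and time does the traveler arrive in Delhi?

Convert departure to UTC: 6:36 AM + 9:00 = 3:36 PM UTC on Jun 6.
Add 12 hours 45 minutes leg 1 → 4:21 AM UTC (Jun 7).
Add 3 hours and 54 minutes layover in Kabul → 8:15 AM UTC.
Add 12 hours and 40 minutes leg 2 → 8:55 PM UTC.
Add 3 hours and 51 minutes layover in Noumea → 12:46 AM UTC (Jun 8).
Add 11 hours 40 minutes leg 3 → 12:26 PM UTC.
Add 6 hours and 14 minutes layover in Tel Aviv → 6:40 PM UTC.
Add 6 hours and 26 minutes leg 4 → 1:06 AM UTC (Jun 9).
Delhi is UTC+5:30, so local arrival = 1:06 AM + 5:30 = 6:36 AM on Jun 9.

6:36 AM on June 9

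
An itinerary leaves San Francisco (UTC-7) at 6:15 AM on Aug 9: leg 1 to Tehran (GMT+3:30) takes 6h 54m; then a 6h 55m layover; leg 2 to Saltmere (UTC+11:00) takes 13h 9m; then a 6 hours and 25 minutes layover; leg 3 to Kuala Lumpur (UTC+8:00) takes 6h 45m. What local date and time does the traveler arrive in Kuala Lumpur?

Convert departure to UTC: 6:15 AM + 7:00 = 1:15 PM UTC on Aug 9.
Add 6 hours and 54 minutes leg 1 → 8:09 PM UTC.
Add 6 hours 55 minutes layover in Tehran → 3:04 AM UTC (Aug 10).
Add 13 hours 9 minutes leg 2 → 4:13 PM UTC.
Add 6 hours and 25 minutes layover in Saltmere → 10:38 PM UTC.
Add 6 hours 45 minutes leg 3 → 5:23 AM UTC (Aug 11).
Kuala Lumpur is UTC+8:00, so local arrival = 5:23 AM + 8:00 = 1:23 PM on Aug 11.

1:23 PM on Aug 11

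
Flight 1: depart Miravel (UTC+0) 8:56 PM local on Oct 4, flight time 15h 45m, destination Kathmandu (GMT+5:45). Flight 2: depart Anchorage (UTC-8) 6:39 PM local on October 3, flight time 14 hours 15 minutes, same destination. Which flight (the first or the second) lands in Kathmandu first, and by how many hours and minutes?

Flight 1 departs at 8:56 PM UTC (Oct 4).
+15 hours and 45 minutes → arrive 12:41 PM UTC on Oct 5.
Flight 2 in UTC: 6:39 PM + 8:00 = 2:39 AM on Oct 4.
+14 hours and 15 minutes → arrive 4:54 PM UTC on Oct 4.
Flight 2 lands earlier by 19 hours 47 minutes.

the second, by 19 hours 47 minutes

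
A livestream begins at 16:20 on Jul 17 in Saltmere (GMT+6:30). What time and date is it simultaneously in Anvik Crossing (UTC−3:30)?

In UTC: 16:20 − 6:30 = 09:50 on Jul 17.
Anvik Crossing is UTC−3:30: 09:50 − 3:30 = 06:20 on Jul 17.

06:20 on July 17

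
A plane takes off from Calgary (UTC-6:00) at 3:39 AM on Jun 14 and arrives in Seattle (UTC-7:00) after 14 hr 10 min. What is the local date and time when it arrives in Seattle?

Convert departure to UTC: 3:39 AM + 6:00 = 9:39 AM UTC on Jun 14.
Add 14 hours and 10 minutes travel time → 11:49 PM UTC.
Seattle is UTC−7:00, so local arrival = 11:49 PM − 7:00 = 4:49 PM on Jun 14.

4:49 PM on June 14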